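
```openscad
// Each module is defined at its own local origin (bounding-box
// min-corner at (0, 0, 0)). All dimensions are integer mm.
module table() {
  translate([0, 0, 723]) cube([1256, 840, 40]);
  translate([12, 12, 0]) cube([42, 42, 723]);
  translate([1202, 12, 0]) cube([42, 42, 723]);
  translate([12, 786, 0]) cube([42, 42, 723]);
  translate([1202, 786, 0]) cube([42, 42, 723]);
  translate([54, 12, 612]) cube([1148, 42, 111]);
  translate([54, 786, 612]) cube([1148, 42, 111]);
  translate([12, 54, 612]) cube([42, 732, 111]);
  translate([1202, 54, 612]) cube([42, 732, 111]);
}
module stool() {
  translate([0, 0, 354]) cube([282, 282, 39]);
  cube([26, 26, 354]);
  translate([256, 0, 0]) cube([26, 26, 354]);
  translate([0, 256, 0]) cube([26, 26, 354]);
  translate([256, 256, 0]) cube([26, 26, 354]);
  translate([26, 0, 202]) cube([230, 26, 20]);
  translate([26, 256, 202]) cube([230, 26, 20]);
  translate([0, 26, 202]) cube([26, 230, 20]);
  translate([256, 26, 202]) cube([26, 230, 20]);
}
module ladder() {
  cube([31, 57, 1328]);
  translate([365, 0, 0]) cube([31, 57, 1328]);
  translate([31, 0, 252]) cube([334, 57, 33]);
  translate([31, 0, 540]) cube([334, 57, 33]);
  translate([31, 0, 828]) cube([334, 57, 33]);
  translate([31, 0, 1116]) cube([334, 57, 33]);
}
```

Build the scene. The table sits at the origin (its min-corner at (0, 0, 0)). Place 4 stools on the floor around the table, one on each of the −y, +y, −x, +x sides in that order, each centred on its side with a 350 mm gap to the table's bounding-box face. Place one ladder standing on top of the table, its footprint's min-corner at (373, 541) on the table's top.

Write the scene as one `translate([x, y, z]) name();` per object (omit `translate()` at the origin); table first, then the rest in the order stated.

table();
translate([487, -632, 0]) stool();
translate([487, 1190, 0]) stool();
translate([-632, 279, 0]) stool();
translate([1606, 279, 0]) stool();
translate([373, 541, 763]) ladder();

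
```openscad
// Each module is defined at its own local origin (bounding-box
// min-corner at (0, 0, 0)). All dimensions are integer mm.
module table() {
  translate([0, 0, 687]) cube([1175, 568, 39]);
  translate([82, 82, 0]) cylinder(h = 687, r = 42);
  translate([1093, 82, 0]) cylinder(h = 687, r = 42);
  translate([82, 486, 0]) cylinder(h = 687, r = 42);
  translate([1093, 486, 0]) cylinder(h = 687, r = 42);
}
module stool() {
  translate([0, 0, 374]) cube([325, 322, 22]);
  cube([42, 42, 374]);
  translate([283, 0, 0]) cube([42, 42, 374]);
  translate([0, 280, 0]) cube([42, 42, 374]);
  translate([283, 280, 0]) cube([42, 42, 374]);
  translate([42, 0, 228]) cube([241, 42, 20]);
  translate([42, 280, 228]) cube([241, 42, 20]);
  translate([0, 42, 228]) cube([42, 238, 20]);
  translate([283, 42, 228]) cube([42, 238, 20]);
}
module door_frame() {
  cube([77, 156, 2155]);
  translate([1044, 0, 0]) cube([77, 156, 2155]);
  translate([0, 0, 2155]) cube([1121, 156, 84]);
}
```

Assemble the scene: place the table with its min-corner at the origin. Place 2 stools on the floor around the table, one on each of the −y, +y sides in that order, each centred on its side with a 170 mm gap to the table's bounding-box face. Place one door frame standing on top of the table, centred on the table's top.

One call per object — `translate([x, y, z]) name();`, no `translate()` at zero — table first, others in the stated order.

table();
translate([425, -492, 0]) stool();
translate([425, 738, 0]) stool();
translate([27, 206, 726]) door_frame();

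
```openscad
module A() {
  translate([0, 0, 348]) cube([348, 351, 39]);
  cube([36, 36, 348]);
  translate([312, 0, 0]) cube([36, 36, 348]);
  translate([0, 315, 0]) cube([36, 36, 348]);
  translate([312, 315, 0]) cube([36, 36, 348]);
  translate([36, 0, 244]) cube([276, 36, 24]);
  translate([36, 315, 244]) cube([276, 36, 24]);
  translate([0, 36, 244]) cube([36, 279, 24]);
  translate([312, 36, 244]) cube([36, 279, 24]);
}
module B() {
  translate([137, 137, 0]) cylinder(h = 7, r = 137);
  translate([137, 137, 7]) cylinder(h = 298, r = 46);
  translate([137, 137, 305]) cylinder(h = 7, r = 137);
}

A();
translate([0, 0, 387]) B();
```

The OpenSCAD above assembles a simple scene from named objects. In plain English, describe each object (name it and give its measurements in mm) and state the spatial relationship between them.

A is a simple wooden stool: a rectangular seat 348 mm (x) by 351 mm (y), 39 mm thick, top face at z = 387 mm, on four square legs, each 36×36 mm in cross-section. The legs rest on z = 0, each flush with a corner of the seat. Four stretchers, 36 mm wide and 24 mm tall, connect adjacent legs with their undersides at z = 244 mm, each running between the inner faces of the legs it joins and aligned with the legs' outer faces on the other axis.

B is a spool: two coaxial disc flanges of radius 137 mm and thickness 7 mm, joined by a core cylinder of radius 46 mm and height 298 mm. The lower flange rests on z = 0 and the three cylinders share a vertical axis.

The spool is on top of the stool.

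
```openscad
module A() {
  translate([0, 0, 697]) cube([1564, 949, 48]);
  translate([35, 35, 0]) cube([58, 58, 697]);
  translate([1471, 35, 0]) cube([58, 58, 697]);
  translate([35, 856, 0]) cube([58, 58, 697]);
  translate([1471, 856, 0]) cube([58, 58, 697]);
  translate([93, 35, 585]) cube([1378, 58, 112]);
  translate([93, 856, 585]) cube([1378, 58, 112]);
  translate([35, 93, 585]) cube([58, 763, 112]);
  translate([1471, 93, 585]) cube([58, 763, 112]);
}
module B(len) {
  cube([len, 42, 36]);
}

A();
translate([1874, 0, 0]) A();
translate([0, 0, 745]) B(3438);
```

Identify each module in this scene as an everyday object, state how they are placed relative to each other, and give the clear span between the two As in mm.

A is a table. B is a beam. A beam spans the tops of two tables. The clear span between the two tables is 310 mm.

Second table starts at x = 1874; first ends at x = 1564; clear span = 1874 − 1564 = 310 mm.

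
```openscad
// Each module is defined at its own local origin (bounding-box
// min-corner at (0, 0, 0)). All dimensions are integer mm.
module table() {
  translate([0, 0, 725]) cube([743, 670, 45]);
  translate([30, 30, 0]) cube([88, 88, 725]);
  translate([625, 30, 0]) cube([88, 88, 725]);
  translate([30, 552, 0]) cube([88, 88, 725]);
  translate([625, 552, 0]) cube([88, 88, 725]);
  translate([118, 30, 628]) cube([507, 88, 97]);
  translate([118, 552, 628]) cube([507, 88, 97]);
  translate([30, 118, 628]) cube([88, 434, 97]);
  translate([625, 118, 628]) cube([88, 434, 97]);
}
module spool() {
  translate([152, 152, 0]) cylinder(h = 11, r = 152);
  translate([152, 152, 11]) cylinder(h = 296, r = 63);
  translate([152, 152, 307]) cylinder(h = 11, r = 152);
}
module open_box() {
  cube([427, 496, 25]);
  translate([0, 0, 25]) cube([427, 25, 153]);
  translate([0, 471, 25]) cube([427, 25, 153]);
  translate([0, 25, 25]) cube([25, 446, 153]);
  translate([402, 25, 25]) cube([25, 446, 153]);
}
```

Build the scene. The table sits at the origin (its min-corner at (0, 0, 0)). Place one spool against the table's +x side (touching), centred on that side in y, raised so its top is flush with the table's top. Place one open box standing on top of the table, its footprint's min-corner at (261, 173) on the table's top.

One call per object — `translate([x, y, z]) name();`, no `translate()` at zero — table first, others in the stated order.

table();
translate([743, 183, 452]) spool();
translate([261, 173, 770]) open_box();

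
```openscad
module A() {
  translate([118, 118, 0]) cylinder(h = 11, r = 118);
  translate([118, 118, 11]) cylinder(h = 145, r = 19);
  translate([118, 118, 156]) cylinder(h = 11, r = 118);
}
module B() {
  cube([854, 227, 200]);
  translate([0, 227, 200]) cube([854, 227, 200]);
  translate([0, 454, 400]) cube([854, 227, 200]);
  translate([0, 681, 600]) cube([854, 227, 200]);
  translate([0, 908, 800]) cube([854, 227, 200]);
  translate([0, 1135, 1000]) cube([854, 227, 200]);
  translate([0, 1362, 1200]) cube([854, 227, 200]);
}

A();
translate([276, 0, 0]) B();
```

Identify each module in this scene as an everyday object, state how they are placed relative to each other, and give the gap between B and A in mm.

The staircase's nearest face is 40 mm from the spool's +x face.

A is a spool. B is a staircase. The staircase is on the floor beside the spool on its +x side. The gap between the staircase and the spool is 40 mm.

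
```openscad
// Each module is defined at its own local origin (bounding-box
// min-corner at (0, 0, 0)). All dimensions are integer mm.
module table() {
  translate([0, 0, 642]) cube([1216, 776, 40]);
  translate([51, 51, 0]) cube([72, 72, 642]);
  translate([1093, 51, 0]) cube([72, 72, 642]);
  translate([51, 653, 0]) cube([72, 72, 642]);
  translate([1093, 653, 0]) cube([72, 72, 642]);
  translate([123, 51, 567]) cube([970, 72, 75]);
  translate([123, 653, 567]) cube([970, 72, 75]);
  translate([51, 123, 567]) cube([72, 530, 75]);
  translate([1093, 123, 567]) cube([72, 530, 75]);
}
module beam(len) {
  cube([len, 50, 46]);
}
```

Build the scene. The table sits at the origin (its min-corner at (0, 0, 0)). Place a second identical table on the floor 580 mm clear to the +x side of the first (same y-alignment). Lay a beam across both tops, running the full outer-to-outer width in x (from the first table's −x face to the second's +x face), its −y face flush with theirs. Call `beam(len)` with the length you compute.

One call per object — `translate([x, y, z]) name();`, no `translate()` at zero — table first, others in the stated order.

table();
translate([1796, 0, 0]) table();
translate([0, 0, 682]) beam(3012);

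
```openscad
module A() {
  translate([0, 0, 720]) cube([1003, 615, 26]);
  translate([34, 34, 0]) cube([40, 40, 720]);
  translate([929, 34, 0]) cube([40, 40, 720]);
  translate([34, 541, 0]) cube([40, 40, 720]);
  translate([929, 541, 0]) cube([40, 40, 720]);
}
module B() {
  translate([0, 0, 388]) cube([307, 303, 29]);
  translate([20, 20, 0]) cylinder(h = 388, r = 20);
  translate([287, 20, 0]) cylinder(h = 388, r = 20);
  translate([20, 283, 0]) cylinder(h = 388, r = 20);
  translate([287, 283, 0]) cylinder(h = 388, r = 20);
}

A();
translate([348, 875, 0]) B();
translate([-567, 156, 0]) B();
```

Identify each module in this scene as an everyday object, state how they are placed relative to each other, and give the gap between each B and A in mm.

A is a table. B is a stool. Two stools sit around the table at the +y, −x sides. The gap between each stool and the table is 260 mm.

Each stool's nearest face is 260 mm from the table's bounding box.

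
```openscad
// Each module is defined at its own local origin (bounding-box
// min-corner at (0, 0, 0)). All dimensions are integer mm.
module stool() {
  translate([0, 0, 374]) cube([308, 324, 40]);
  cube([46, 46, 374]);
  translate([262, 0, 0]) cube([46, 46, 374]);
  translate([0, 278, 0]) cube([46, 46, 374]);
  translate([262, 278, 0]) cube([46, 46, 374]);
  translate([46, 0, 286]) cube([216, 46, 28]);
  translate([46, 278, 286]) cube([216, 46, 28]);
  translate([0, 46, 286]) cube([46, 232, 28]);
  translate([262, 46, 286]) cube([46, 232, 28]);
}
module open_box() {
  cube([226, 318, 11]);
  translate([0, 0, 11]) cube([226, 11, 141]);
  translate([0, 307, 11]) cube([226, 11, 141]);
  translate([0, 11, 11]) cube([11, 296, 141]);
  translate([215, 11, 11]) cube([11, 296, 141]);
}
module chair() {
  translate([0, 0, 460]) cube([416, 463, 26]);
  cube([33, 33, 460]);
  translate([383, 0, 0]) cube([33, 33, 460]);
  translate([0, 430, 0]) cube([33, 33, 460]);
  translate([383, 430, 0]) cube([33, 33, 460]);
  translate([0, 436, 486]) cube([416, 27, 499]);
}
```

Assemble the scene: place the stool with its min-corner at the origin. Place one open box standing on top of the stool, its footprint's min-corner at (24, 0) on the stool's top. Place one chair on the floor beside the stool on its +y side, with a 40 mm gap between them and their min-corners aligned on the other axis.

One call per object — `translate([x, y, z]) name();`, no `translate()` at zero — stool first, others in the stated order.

stool();
translate([24, 0, 414]) open_box();
translate([0, 364, 0]) chair();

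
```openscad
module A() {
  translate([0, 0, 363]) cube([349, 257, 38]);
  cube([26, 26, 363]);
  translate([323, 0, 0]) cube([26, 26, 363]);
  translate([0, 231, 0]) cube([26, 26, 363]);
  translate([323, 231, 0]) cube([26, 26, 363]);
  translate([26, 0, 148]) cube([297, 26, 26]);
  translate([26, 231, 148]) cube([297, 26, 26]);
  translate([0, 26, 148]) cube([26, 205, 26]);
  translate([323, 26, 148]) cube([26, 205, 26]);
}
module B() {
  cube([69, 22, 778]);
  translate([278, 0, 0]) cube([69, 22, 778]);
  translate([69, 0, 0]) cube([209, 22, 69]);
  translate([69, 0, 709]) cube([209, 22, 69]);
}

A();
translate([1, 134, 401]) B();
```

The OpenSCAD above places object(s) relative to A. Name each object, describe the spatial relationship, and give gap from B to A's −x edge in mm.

A is a stool. B is a picture frame. The picture frame is on top of the stool. The gap from the picture frame to the stool's −x edge is 1 mm.

The picture frame's min-x is at 1; the stool's min-x is 0; gap = 1 mm.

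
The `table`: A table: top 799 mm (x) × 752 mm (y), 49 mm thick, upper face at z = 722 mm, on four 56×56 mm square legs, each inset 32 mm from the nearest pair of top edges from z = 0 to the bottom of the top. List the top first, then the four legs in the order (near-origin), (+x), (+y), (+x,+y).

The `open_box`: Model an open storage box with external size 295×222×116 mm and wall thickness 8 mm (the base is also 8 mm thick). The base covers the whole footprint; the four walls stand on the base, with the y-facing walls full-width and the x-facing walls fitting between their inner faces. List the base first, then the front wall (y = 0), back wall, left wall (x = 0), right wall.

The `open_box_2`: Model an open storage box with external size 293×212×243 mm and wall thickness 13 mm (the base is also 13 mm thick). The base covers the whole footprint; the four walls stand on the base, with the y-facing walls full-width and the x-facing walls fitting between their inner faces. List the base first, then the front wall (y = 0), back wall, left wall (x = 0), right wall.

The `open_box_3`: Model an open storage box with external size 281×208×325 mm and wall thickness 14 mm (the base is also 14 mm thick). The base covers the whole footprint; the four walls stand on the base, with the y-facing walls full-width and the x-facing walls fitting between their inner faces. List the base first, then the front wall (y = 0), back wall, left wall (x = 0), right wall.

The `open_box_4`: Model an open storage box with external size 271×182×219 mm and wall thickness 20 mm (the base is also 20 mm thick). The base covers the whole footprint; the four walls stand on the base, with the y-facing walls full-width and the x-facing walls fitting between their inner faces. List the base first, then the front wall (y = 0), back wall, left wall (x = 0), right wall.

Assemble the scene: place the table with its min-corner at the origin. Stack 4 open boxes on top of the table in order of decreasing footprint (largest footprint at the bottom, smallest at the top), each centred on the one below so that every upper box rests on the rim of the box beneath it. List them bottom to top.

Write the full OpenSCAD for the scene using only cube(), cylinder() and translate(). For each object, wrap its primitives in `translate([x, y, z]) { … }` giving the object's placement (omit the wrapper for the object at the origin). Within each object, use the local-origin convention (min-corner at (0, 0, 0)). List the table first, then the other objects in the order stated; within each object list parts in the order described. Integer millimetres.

translate([0, 0, 673]) cube([799, 752, 49]);
translate([32, 32, 0]) cube([56, 56, 673]);
translate([711, 32, 0]) cube([56, 56, 673]);
translate([32, 664, 0]) cube([56, 56, 673]);
translate([711, 664, 0]) cube([56, 56, 673]);
translate([252, 265, 722]) {
  cube([295, 222, 8]);
  translate([0, 0, 8]) cube([295, 8, 108]);
  translate([0, 214, 8]) cube([295, 8, 108]);
  translate([0, 8, 8]) cube([8, 206, 108]);
  translate([287, 8, 8]) cube([8, 206, 108]);
}
translate([253, 270, 838]) {
  cube([293, 212, 13]);
  translate([0, 0, 13]) cube([293, 13, 230]);
  translate([0, 199, 13]) cube([293, 13, 230]);
  translate([0, 13, 13]) cube([13, 186, 230]);
  translate([280, 13, 13]) cube([13, 186, 230]);
}
translate([259, 272, 1081]) {
  cube([281, 208, 14]);
  translate([0, 0, 14]) cube([281, 14, 311]);
  translate([0, 194, 14]) cube([281, 14, 311]);
  translate([0, 14, 14]) cube([14, 180, 311]);
  translate([267, 14, 14]) cube([14, 180, 311]);
}
translate([264, 285, 1406]) {
  cube([271, 182, 20]);
  translate([0, 0, 20]) cube([271, 20, 199]);
  translate([0, 162, 20]) cube([271, 20, 199]);
  translate([0, 20, 20]) cube([20, 142, 199]);
  translate([251, 20, 20]) cube([20, 142, 199]);
}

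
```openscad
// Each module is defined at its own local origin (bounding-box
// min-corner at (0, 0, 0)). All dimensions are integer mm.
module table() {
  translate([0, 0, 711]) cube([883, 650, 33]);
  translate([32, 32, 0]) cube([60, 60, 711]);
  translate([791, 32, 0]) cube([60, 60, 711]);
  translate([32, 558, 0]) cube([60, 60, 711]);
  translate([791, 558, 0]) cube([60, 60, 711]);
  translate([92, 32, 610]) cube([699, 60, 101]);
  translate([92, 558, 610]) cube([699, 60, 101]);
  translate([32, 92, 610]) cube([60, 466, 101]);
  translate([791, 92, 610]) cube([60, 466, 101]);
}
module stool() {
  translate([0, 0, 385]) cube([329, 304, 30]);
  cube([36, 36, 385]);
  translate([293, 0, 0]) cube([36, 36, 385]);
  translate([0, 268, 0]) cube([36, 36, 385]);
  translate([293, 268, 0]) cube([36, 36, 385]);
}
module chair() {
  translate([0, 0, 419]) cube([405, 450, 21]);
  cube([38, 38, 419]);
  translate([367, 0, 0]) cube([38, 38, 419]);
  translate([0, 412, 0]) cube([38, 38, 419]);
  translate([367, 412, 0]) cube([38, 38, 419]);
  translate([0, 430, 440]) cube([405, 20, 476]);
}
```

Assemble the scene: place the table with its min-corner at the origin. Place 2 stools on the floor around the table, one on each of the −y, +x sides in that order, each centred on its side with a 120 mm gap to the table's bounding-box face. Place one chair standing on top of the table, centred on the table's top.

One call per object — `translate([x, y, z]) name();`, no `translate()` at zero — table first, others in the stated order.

table();
translate([277, -424, 0]) stool();
translate([1003, 173, 0]) stool();
translate([239, 100, 744]) chair();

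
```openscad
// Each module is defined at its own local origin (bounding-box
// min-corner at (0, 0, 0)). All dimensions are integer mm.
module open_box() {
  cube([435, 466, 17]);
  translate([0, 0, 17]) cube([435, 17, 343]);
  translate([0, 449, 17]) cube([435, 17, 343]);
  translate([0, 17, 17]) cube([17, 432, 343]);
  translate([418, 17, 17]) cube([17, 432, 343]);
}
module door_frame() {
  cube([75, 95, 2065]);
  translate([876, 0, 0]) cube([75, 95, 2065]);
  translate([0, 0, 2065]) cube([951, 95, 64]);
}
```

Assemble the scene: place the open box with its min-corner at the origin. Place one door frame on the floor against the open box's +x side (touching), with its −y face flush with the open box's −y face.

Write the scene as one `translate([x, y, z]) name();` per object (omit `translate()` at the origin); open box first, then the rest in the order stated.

open_box();
translate([435, 0, 0]) door_frame();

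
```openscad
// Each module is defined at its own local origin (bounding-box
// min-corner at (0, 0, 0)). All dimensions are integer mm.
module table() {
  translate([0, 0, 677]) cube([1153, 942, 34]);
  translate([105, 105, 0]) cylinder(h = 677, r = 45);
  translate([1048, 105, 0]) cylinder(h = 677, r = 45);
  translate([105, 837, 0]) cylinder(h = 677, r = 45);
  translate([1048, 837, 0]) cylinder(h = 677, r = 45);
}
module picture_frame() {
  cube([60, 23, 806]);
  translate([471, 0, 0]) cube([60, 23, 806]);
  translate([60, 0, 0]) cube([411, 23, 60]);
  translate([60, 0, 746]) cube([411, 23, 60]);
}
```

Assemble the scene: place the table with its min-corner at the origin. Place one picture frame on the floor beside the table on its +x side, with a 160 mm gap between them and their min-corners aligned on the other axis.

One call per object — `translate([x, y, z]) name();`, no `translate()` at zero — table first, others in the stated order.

table();
translate([1313, 0, 0]) picture_frame();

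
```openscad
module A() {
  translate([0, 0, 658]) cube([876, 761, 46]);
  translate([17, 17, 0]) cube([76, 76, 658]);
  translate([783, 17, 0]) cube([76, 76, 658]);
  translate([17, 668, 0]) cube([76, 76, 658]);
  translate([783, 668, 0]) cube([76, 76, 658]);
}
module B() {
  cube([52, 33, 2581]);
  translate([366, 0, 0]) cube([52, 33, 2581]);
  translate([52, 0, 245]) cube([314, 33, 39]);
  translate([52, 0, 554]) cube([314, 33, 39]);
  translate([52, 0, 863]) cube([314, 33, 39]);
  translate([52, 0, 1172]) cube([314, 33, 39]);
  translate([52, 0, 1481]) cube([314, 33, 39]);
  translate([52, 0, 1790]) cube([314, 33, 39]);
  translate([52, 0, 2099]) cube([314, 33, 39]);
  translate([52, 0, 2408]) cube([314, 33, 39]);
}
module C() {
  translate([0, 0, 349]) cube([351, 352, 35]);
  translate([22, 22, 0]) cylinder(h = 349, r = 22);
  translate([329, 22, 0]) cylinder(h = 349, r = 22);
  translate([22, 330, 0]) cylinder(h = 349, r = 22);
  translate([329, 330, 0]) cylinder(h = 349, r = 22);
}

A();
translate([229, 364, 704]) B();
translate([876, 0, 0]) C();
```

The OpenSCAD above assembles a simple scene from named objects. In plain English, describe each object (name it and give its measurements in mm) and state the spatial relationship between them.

A is a table: top 876 mm (x) × 761 mm (y), 46 mm thick, upper face at z = 704 mm, on four 76×76 mm square legs, each inset 17 mm from the nearest pair of top edges, running from z = 0 to the bottom of the top.

B is a straight ladder. Two 52×33 mm vertical rails, 2581 mm tall, stand 418 mm apart (outside-to-outside) with their front faces coplanar on the −y side. 8 rungs, each 33 mm deep and 39 mm tall, span between the inner faces of the rails, front faces flush with the rails. The lowest rung's underside is at z = 245 mm and rungs are spaced 309 mm apart (underside to underside).

C is a four-legged stool. The seat is 351×352 mm, 35 mm thick, top at z = 384 mm. It stands on four round legs, each 44 mm in diameter, from z = 0 to the seat underside, each leg's axis is inset half a diameter from the nearest pair of seat edges (so the leg's bounding box is flush with the corner).

The ladder is on top of the table, centred. The stool is against the table's +x side, with their −y faces flush.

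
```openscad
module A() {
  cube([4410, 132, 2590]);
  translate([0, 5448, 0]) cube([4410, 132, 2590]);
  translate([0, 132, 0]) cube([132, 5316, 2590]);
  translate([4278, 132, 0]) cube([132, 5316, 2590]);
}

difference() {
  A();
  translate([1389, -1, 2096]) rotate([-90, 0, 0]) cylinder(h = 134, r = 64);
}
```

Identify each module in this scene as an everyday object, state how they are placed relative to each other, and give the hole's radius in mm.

A is a house frame. The house frame has a circular hole through its front wall. The hole's radius is 64 mm.

The subtracted cylinder has r = 64 mm.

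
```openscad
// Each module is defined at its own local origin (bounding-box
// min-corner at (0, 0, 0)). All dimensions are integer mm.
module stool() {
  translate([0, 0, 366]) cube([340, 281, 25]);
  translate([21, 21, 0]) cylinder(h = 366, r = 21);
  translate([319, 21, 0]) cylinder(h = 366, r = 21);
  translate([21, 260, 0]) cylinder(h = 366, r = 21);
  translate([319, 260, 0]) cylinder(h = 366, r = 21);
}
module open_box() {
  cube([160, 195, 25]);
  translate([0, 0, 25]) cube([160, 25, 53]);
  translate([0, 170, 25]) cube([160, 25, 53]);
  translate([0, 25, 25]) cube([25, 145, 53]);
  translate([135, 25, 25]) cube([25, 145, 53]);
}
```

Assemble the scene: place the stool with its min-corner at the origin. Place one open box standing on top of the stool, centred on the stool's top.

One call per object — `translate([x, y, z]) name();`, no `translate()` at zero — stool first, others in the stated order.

stool();
translate([90, 43, 391]) open_box();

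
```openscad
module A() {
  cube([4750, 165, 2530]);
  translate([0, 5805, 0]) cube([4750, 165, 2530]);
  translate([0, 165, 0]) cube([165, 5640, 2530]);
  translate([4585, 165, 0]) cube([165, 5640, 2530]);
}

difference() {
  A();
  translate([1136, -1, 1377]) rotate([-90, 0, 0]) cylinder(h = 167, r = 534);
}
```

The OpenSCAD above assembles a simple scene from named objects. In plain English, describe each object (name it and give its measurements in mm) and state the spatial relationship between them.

A is the wall frame of a small rectangular building: four walls, each 2530 mm tall and 165 mm thick, enclosing a footprint 4750 mm (x) by 5970 mm (y) outside-to-outside, with no floor or roof. The front and back walls (the −y and +y sides) span the full width; the two side walls fit between them.

The house frame has a circular hole of radius 534 mm through its front wall, centred at (x = 1136, z = 1377).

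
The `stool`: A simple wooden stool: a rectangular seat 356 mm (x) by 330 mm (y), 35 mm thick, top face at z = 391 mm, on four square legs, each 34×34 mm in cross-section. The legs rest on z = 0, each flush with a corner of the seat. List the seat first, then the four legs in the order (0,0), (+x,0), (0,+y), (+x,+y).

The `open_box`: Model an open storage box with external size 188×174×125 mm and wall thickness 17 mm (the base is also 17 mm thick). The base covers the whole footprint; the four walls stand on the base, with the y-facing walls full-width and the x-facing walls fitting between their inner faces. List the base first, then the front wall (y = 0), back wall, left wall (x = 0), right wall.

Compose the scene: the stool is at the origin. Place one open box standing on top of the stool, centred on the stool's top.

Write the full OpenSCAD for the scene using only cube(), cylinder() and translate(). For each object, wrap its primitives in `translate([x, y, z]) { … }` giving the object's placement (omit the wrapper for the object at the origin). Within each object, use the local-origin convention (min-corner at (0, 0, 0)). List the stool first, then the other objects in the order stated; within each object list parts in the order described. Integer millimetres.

translate([0, 0, 356]) cube([356, 330, 35]);
cube([34, 34, 356]);
translate([322, 0, 0]) cube([34, 34, 356]);
translate([0, 296, 0]) cube([34, 34, 356]);
translate([322, 296, 0]) cube([34, 34, 356]);
translate([84, 78, 391]) {
  cube([188, 174, 17]);
  translate([0, 0, 17]) cube([188, 17, 108]);
  translate([0, 157, 17]) cube([188, 17, 108]);
  translate([0, 17, 17]) cube([17, 140, 108]);
  translate([171, 17, 17]) cube([17, 140, 108]);
}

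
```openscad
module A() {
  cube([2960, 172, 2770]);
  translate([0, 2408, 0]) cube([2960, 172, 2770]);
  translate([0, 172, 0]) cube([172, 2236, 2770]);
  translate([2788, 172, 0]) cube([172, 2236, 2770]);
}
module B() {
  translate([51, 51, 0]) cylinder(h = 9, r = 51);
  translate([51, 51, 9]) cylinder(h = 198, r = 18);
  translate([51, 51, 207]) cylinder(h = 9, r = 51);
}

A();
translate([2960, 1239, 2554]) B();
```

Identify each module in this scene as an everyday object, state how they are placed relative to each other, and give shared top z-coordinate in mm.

A is a house frame. B is a spool. The spool is beside the house frame with their tops flush at z = 2770. The shared top z-coordinate is 2770 mm.

Both tops at z = 2770 mm.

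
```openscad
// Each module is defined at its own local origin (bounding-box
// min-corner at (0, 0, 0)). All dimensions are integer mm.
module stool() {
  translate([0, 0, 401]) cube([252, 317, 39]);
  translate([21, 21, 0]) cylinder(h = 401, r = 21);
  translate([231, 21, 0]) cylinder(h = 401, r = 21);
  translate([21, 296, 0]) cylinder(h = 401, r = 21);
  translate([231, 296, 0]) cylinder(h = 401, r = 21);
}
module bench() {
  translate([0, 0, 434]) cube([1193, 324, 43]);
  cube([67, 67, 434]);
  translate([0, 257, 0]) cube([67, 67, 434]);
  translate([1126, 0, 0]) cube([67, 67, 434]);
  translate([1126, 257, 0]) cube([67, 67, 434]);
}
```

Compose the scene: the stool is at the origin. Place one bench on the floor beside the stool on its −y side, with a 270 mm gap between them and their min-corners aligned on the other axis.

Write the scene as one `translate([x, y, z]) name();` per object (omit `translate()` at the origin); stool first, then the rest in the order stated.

stool();
translate([0, -594, 0]) bench();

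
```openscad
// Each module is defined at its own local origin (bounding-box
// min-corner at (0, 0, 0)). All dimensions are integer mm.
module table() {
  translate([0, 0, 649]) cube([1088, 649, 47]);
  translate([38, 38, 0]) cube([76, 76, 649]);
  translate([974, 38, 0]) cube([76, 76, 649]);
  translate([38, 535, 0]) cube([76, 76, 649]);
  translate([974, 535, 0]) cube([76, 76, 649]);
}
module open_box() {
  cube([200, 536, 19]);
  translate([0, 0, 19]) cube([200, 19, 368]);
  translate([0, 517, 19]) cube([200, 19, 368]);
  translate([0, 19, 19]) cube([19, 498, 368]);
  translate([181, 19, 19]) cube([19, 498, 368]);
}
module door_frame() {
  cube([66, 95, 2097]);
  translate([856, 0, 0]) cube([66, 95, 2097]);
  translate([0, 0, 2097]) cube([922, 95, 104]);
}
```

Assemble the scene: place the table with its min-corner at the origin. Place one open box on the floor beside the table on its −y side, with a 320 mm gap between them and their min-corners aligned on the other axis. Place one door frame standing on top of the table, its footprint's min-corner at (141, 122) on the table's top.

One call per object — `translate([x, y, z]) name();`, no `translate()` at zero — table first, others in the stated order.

table();
translate([0, -856, 0]) open_box();
translate([141, 122, 696]) door_frame();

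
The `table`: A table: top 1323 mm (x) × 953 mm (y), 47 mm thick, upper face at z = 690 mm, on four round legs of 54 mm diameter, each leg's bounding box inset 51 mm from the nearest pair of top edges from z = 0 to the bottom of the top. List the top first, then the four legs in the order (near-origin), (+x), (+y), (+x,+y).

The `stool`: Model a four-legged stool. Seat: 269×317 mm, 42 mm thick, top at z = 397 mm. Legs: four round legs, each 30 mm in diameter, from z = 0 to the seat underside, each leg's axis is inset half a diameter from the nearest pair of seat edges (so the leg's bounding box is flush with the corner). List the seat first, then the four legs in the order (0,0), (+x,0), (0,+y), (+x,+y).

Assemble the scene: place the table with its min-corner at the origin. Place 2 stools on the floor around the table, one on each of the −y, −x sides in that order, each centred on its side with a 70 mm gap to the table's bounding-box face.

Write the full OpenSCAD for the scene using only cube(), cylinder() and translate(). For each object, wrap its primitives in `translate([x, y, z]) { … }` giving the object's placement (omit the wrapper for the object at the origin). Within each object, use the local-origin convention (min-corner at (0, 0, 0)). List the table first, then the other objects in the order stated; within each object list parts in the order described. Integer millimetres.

translate([0, 0, 643]) cube([1323, 953, 47]);
translate([78, 78, 0]) cylinder(h = 643, r = 27);
translate([1245, 78, 0]) cylinder(h = 643, r = 27);
translate([78, 875, 0]) cylinder(h = 643, r = 27);
translate([1245, 875, 0]) cylinder(h = 643, r = 27);
translate([527, -387, 0]) {
  translate([0, 0, 355]) cube([269, 317, 42]);
  translate([15, 15, 0]) cylinder(h = 355, r = 15);
  translate([254, 15, 0]) cylinder(h = 355, r = 15);
  translate([15, 302, 0]) cylinder(h = 355, r = 15);
  translate([254, 302, 0]) cylinder(h = 355, r = 15);
}
translate([-339, 318, 0]) {
  translate([0, 0, 355]) cube([269, 317, 42]);
  translate([15, 15, 0]) cylinder(h = 355, r = 15);
  translate([254, 15, 0]) cylinder(h = 355, r = 15);
  translate([15, 302, 0]) cylinder(h = 355, r = 15);
  translate([254, 302, 0]) cylinder(h = 355, r = 15);
}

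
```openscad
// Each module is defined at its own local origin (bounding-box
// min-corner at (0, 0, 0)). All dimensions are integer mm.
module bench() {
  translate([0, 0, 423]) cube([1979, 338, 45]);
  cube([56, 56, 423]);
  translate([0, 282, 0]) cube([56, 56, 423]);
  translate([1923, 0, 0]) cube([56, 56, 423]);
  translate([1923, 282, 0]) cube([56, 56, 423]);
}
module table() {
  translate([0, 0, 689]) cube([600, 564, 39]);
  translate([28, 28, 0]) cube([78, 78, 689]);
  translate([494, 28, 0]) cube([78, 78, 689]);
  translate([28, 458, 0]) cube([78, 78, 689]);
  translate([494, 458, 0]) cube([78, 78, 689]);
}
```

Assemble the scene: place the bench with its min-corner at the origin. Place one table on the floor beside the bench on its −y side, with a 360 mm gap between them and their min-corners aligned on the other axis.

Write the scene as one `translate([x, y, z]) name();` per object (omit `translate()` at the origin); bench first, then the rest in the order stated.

bench();
translate([0, -924, 0]) table();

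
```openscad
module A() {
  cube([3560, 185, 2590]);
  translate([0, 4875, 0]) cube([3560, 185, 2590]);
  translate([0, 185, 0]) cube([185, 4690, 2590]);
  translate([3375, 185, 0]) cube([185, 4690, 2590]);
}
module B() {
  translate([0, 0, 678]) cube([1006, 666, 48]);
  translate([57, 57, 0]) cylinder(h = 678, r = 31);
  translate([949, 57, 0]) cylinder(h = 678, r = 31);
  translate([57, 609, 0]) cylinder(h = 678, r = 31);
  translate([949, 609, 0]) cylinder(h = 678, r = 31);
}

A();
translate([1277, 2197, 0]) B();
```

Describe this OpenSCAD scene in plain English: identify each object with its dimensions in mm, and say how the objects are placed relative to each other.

A is the wall frame of a small rectangular building: four walls, each 2590 mm tall and 185 mm thick, enclosing a footprint 3560 mm (x) by 5060 mm (y) outside-to-outside, with no floor or roof. The front and back walls (the −y and +y sides) span the full width; the two side walls fit between them.

B is a table: top 1006 mm (x) × 666 mm (y), 48 mm thick, upper face at z = 726 mm, on four round legs of 62 mm diameter, each leg's bounding box inset 26 mm from the nearest pair of top edges, running from z = 0 to the bottom of the top.

The table sits inside the house frame, centred.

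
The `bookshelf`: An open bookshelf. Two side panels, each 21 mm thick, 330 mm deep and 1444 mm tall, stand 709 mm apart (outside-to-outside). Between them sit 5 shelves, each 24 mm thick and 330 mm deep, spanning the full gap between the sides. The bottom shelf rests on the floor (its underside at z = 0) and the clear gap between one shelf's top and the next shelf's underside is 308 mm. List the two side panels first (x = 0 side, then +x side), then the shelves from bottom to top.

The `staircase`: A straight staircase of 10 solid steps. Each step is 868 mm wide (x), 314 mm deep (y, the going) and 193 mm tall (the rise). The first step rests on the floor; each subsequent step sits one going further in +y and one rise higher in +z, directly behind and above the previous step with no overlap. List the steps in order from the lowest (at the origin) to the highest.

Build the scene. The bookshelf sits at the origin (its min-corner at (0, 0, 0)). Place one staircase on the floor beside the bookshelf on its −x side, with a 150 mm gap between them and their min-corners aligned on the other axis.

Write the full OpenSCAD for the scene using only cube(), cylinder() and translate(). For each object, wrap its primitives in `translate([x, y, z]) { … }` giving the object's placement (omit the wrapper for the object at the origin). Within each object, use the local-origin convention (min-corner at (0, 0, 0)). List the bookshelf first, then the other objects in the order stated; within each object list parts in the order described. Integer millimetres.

cube([21, 330, 1444]);
translate([688, 0, 0]) cube([21, 330, 1444]);
translate([21, 0, 0]) cube([667, 330, 24]);
translate([21, 0, 332]) cube([667, 330, 24]);
translate([21, 0, 664]) cube([667, 330, 24]);
translate([21, 0, 996]) cube([667, 330, 24]);
translate([21, 0, 1328]) cube([667, 330, 24]);
translate([-1018, 0, 0]) {
  cube([868, 314, 193]);
  translate([0, 314, 193]) cube([868, 314, 193]);
  translate([0, 628, 386]) cube([868, 314, 193]);
  translate([0, 942, 579]) cube([868, 314, 193]);
  translate([0, 1256, 772]) cube([868, 314, 193]);
  translate([0, 1570, 965]) cube([868, 314, 193]);
  translate([0, 1884, 1158]) cube([868, 314, 193]);
  translate([0, 2198, 1351]) cube([868, 314, 193]);
  translate([0, 2512, 1544]) cube([868, 314, 193]);
  translate([0, 2826, 1737]) cube([868, 314, 193]);
}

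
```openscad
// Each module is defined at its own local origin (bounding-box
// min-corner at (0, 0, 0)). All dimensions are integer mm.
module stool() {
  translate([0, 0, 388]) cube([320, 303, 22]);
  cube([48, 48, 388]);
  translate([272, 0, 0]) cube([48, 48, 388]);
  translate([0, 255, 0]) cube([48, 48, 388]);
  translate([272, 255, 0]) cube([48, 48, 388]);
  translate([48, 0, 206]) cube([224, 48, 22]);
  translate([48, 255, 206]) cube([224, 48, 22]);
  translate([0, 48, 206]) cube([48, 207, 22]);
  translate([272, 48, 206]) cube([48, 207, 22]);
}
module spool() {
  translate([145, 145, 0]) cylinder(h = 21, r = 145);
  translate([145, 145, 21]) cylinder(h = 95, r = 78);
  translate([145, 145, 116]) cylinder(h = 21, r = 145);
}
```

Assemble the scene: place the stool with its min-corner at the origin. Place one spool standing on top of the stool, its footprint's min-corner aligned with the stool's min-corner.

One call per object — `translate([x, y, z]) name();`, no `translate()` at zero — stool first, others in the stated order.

stool();
translate([0, 0, 410]) spool();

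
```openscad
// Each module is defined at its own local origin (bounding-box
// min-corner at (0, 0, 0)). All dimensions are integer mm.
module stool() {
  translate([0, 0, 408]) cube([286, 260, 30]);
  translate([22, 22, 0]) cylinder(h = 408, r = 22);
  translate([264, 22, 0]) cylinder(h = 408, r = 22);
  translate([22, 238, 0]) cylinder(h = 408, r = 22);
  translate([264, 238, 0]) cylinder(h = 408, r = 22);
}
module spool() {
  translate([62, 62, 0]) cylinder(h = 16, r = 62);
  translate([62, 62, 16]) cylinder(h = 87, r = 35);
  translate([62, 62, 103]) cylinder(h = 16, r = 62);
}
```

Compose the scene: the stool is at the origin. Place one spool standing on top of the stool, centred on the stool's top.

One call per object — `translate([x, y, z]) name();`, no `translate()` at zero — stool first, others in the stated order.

stool();
translate([81, 68, 438]) spool();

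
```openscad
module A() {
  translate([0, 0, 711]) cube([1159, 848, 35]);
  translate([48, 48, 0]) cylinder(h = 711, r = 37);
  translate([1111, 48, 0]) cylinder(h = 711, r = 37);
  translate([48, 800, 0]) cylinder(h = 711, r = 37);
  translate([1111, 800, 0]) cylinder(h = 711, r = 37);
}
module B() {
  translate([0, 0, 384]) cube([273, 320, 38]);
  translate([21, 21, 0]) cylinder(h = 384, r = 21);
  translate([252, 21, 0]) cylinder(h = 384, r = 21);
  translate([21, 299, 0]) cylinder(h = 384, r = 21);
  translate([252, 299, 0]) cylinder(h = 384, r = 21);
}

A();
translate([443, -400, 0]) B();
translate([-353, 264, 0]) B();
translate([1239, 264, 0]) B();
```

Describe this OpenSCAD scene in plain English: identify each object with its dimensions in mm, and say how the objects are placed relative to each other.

A is a table with a 1159×848 mm rectangular top, 35 mm thick, top surface at z = 746 mm, supported by four round legs of 74 mm diameter, each leg's bounding box inset 11 mm from the nearest pair of top edges, running from the floor.

B is a four-legged stool. The seat is 273×320 mm, 38 mm thick, top at z = 422 mm. It stands on four round legs, each 42 mm in diameter, from z = 0 to the seat underside, each leg's axis is inset half a diameter from the nearest pair of seat edges (so the leg's bounding box is flush with the corner).

Three stools sit around the table at the −y, −x, +x sides.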